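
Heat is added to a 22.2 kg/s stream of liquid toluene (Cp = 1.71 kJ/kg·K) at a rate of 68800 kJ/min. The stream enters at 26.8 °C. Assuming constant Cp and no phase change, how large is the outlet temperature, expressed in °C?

Q = 68800 kJ/min = 1146.7 kJ/s
ΔT = Q/(ṁ·Cp) = 1146.7/(22.2×1.71) = 30.206 K
T_out = 26.8 + 30.206 = 57.006 °C

T_out = 57.0 °C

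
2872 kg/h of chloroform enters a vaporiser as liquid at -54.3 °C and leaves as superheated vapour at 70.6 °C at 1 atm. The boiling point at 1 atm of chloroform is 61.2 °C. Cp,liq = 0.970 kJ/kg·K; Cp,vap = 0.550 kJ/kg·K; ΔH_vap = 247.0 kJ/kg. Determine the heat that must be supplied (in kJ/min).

Q = 17400 kJ/min

liquid -54.3→61.2 °C: 112.03 kJ/kg
vaporisation at 61.2 °C: 247 kJ/kg
vapour 61.2→70.6 °C: 5.17 kJ/kg
Δh = 112.03 + 247 + 5.17 = 364.2 kJ/kg
Q = ṁ·Δh = 2872 kg/h × 364.2 kJ/kg = 1.046e+06 kJ/h
|Q| = 290.55 kW = 17433 kJ/min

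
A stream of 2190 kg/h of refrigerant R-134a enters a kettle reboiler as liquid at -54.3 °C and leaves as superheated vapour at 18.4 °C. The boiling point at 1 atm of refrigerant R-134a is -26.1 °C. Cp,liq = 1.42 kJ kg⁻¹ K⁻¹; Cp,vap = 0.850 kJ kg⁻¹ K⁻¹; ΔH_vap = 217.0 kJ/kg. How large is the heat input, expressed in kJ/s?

liquid -54.3→-26.1 °C: 40.044 kJ/kg
vaporisation at -26.1 °C: 217 kJ/kg
vapour -26.1→18.4 °C: 37.825 kJ/kg
Δh = 40.044 + 217 + 37.825 = 294.87 kJ/kg
Q = ṁ·Δh = 2190 kg/h × 294.87 kJ/kg = 645760 kJ/h
|Q| = 179.38 kW

Q = 179 kJ/s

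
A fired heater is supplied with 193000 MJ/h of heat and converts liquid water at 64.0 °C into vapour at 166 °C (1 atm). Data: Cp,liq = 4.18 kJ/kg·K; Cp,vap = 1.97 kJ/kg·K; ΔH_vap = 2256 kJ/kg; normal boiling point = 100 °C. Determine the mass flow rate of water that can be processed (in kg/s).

ṁ = 21.1 kg/s

Δh = 4.18×(100−64.0) + 2256 + 1.97×(166−100) = 2536.5 kJ/kg
Q = 193000 MJ/h = 53611 kJ/s = 53611 kJ/s
ṁ = Q/Δh = 53611 / 2536.5 = 21.136 kg/s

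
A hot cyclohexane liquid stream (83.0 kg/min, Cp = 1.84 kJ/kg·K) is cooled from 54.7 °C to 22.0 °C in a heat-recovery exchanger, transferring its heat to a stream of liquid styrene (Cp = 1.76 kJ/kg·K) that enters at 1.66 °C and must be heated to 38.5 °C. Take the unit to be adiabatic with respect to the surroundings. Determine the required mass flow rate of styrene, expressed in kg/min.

ṁ_c = 77.0 kg/min

Heat released by hot stream: Q = 83.0 × 1.84 × (54.7 − 22.0) = 4993.9 kJ/min
Energy balance on cold side (adiabatic exchanger): Q = ṁ_c·Cp_c·(T_c,out − T_c,in)
ṁ_c = 4993.9 / [1.76 × (38.5 − 1.66)] = 77.021 kg/min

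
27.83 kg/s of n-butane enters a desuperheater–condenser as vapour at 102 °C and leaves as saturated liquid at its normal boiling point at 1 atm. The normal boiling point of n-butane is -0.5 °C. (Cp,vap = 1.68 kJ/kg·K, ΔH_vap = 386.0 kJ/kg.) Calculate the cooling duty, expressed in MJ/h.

vapour 102→-0.5 °C: -172.2 kJ/kg
condensation at -0.5 °C: -386 kJ/kg
Δh = -172.2 + -386 = -558.2 kJ/kg
Q = ṁ·Δh = 27.83 kg/s × -558.2 kJ/kg = -15535 kJ/s
|Q| = 15535 kW = 55925 MJ/h

Q_c = 55900 MJ/h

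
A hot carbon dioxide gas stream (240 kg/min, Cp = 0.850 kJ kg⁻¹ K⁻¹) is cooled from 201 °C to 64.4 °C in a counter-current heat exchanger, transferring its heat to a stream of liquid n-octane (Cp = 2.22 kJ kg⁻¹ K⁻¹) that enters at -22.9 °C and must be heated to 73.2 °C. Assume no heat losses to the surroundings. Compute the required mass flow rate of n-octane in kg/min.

Heat released by hot stream: Q = 240 × 0.850 × (201 − 64.4) = 27866 kJ/min
Energy balance on cold side (adiabatic exchanger): Q = ṁ_c·Cp_c·(T_c,out − T_c,in)
ṁ_c = 27866 / [2.22 × (73.2 − -22.9)] = 130.62 kg/min

ṁ_c = 131 kg/min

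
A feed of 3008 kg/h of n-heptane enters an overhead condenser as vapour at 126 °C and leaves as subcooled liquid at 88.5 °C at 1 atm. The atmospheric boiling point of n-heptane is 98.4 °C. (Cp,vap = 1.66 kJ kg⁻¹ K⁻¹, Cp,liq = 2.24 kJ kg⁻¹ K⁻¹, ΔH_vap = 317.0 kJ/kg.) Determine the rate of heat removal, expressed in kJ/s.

vapour 126→98.4 °C: -45.816 kJ/kg
condensation at 98.4 °C: -317 kJ/kg
liquid 98.4→88.5 °C: -22.176 kJ/kg
Δh = -45.816 + -317 + -22.176 = -384.99 kJ/kg
Q = ṁ·Δh = 3008 kg/h × -384.99 kJ/kg = -1.1581e+06 kJ/h
|Q| = 321.68 kW

Q_c = 322 kJ/s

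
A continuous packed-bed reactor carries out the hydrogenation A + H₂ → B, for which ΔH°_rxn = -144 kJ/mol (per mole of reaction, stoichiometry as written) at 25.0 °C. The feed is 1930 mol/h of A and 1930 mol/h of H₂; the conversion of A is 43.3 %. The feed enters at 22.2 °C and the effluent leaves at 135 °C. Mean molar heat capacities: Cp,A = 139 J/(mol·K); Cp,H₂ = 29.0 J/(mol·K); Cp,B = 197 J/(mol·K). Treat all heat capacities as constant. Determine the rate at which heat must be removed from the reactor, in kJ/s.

Extent of reaction ξ = 0.433 × 1930 = 835.69 mol/h
Reaction term: ξ·ΔH°_rxn = 835.69 × -144 = -120340 kJ/h
Sensible, feed 22.2→25 °C: 907.87 kJ/h
Outlet flows (mol/h): A 1094.3, H₂ 1094.3, B 835.69
Sensible, products 25→135 °C: 38332 kJ/h
Q = ΔH = -81099 kJ/h = -22.528 kW
Heat removed = 22.528 kJ/s

Q_out = 22.5 kJ/s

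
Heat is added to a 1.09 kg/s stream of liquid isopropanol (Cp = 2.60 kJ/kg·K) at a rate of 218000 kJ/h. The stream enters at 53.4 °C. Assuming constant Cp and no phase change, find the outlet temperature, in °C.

Q = 218000 kJ/h = 60.556 kJ/s
ΔT = Q/(ṁ·Cp) = 60.556/(1.09×2.60) = 21.368 K
T_out = 53.4 + 21.368 = 74.768 °C

T_out = 74.8 °C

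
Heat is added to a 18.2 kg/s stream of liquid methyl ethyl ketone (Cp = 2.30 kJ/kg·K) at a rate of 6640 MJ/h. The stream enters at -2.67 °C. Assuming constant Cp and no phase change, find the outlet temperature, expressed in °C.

Q = 6640 MJ/h = 1844.4 kJ/s
ΔT = Q/(ṁ·Cp) = 1844.4/(18.2×2.30) = 44.062 K
T_out = -2.67 + 44.062 = 41.392 °C

T_out = 41.4 °C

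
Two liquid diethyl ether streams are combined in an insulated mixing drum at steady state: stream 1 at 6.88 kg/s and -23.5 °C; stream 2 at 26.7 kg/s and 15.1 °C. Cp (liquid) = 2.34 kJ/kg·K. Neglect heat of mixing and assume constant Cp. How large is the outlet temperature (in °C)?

Adiabatic, steady state ⇒ Σ ṁᵢCp,ᵢ(T_out − Tᵢ) = 0
T_out = Σ ṁᵢCp,ᵢTᵢ / Σ ṁᵢCp,ᵢ
      = 565.09 / 78.577 = 7.1915 °C

T_out = 7.19 °C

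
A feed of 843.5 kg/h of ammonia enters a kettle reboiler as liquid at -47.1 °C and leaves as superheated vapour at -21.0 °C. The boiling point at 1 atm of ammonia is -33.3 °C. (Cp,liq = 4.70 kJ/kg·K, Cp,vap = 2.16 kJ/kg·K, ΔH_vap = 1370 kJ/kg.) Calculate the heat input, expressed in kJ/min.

Q = 20500 kJ/min

liquid -47.1→-33.3 °C: 64.86 kJ/kg
vaporisation at -33.3 °C: 1370 kJ/kg
vapour -33.3→-21.0 °C: 26.568 kJ/kg
Δh = 64.86 + 1370 + 26.568 = 1461.4 kJ/kg
Q = ṁ·Δh = 843.5 kg/h × 1461.4 kJ/kg = 1.2327e+06 kJ/h
|Q| = 342.42 kW = 20545 kJ/min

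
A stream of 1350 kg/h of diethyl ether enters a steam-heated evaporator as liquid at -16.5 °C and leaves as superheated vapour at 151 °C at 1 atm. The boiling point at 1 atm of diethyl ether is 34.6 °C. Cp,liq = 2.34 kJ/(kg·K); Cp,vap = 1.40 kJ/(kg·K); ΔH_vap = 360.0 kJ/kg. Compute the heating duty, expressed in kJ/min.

liquid -16.5→34.6 °C: 119.57 kJ/kg
vaporisation at 34.6 °C: 360 kJ/kg
vapour 34.6→151 °C: 162.96 kJ/kg
Δh = 119.57 + 360 + 162.96 = 642.53 kJ/kg
Q = ṁ·Δh = 1350 kg/h × 642.53 kJ/kg = 867420 kJ/h
|Q| = 240.95 kW = 14457 kJ/min

Q = 14500 kJ/min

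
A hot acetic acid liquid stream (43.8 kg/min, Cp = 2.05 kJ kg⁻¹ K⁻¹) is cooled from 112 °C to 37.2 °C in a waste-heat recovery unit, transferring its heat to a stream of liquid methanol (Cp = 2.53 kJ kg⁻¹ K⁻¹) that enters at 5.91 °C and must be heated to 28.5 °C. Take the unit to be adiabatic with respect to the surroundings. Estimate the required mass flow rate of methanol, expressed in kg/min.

Heat released by hot stream: Q = 43.8 × 2.05 × (112 − 37.2) = 6716.3 kJ/min
Energy balance on cold side (adiabatic exchanger): Q = ṁ_c·Cp_c·(T_c,out − T_c,in)
ṁ_c = 6716.3 / [2.53 × (28.5 − 5.91)] = 117.51 kg/min

ṁ_c = 118 kg/min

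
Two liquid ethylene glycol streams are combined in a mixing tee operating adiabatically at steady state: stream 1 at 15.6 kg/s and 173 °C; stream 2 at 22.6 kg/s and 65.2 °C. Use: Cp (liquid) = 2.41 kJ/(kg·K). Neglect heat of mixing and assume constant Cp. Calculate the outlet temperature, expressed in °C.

T_out = 109 °C

No heat crosses the boundary, so H_out = H_in.
T_out = Σ ṁᵢCp,ᵢTᵢ / Σ ṁᵢCp,ᵢ
      = 10055 / 92.062 = 109.22 °C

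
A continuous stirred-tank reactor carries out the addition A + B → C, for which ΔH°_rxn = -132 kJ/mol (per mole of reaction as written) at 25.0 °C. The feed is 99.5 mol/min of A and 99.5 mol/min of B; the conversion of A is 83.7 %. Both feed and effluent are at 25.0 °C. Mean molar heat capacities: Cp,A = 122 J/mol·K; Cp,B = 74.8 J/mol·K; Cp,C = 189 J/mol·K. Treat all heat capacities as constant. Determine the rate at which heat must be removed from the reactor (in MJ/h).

Extent of reaction ξ = 0.837 × 99.5 = 83.281 mol/min
Reaction term: ξ·ΔH°_rxn = 83.281 × -132 = -10993 kJ/min
Q = ΔH = -10993 kJ/min = -183.22 kW
Heat removed = 659.59 MJ/h

Q_out = 660 MJ/h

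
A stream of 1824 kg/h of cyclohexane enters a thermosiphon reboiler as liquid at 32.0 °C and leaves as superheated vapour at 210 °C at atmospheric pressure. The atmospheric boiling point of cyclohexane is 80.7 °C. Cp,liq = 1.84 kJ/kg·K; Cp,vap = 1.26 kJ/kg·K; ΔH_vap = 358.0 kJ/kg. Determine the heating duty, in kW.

Q = 309 kW

liquid 32.0→80.7 °C: 89.608 kJ/kg
vaporisation at 80.7 °C: 358 kJ/kg
vapour 80.7→210 °C: 162.92 kJ/kg
Δh = 89.608 + 358 + 162.92 = 610.53 kJ/kg
Q = ṁ·Δh = 1824 kg/h × 610.53 kJ/kg = 1.1136e+06 kJ/h
|Q| = 309.33 kW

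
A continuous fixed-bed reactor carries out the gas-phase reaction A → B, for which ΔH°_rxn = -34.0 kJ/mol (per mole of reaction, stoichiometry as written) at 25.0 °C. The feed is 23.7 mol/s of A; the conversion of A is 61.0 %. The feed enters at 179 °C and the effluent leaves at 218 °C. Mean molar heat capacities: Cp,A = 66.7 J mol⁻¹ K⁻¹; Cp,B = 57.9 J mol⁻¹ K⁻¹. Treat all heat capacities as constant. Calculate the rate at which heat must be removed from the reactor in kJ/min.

Q_out = 27300 kJ/min

Extent of reaction ξ = 0.610 × 23.7 = 14.457 mol/s
Reaction term: ξ·ΔH°_rxn = 14.457 × -34.0 = -491.54 kJ/s
Sensible, feed 179→25 °C: -243.44 kJ/s
Outlet flows (mol/s): A 9.243, B 14.457
Sensible, products 25→218 °C: 280.54 kJ/s
Q = ΔH = -454.44 kJ/s = -454.44 kW
Heat removed = 27266 kJ/min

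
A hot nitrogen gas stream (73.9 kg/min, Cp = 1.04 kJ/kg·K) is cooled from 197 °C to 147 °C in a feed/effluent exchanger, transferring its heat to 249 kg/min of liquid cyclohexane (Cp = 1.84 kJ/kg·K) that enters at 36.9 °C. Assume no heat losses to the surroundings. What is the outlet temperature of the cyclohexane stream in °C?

T_c,out = 45.3 °C

Heat released by hot stream: Q = 73.9 × 1.04 × (197 − 147) = 3842.8 kJ/min
Energy balance on cold side (adiabatic exchanger): Q = ṁ_c·Cp_c·(T_c,out − T_c,in)
T_c,out = 36.9 + 3842.8/(249 × 1.84) = 45.287 °C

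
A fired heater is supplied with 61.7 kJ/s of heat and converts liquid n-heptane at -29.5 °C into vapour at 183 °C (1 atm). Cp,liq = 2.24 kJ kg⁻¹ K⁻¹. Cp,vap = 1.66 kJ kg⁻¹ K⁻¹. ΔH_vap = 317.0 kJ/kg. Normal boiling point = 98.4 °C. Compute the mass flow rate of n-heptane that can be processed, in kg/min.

ṁ = 4.98 kg/min

Δh = 2.24×(98.4−-29.5) + 317.0 + 1.66×(183−98.4) = 743.93 kJ/kg
Q = 61.7 kJ/s = 61.7 kJ/s = 3702 kJ/min
ṁ = Q/Δh = 3702 / 743.93 = 4.9763 kg/min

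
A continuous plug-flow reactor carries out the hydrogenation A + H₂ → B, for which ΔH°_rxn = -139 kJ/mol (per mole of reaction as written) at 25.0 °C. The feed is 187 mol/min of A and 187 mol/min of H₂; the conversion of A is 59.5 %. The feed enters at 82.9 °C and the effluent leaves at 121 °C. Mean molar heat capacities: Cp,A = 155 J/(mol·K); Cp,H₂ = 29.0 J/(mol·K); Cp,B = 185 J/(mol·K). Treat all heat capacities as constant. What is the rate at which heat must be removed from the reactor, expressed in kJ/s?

Extent of reaction ξ = 0.595 × 187 = 111.27 mol/min
Reaction term: ξ·ΔH°_rxn = 111.27 × -139 = -15466 kJ/min
Sensible, feed 82.9→25 °C: -1992.2 kJ/min
Outlet flows (mol/min): A 75.735, H₂ 75.735, B 111.27
Sensible, products 25→121 °C: 3313.8 kJ/min
Q = ΔH = -14144 kJ/min = -235.74 kW
Heat removed = 235.74 kJ/s

Q_out = 236 kJ/s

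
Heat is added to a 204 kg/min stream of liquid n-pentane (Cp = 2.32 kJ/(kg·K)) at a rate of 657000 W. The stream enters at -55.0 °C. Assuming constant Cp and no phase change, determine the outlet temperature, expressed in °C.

Q = 657000 W = 39420 kJ/min
ΔT = Q/(ṁ·Cp) = 39420/(204×2.32) = 83.291 K
T_out = -55.0 + 83.291 = 28.291 °C

T_out = 28.3 °C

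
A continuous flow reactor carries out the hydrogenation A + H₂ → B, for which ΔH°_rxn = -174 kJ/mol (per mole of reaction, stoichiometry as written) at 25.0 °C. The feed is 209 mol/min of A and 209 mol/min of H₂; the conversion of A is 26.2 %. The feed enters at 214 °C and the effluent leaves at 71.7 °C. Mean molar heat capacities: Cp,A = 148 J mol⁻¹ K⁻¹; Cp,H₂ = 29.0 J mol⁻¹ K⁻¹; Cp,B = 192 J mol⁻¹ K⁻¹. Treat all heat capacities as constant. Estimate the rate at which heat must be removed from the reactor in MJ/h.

Extent of reaction ξ = 0.262 × 209 = 54.758 mol/min
Reaction term: ξ·ΔH°_rxn = 54.758 × -174 = -9527.9 kJ/min
Sensible, feed 214→25 °C: -6991.7 kJ/min
Outlet flows (mol/min): A 154.24, H₂ 154.24, B 54.758
Sensible, products 25→71.7 °C: 1765.9 kJ/min
Q = ΔH = -14754 kJ/min = -245.89 kW
Heat removed = 885.22 MJ/h

Q_out = 885 MJ/h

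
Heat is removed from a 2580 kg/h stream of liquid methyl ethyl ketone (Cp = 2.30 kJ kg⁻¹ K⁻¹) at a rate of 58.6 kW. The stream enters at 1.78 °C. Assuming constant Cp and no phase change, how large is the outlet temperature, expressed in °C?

Q = 58.6 kW = 210960 kJ/h
ΔT = Q/(ṁ·Cp) = 210960/(2580×2.30) = 35.551 K
T_out = 1.78 − 35.551 = -33.771 °C

T_out = -33.8 °C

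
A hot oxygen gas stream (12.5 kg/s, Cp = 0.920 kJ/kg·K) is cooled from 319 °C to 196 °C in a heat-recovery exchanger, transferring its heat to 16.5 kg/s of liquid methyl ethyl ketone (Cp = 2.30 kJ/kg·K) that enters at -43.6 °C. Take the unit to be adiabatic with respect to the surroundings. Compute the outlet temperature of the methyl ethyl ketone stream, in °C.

T_c,out = -6.33 °C

Heat released by hot stream: Q = 12.5 × 0.920 × (319 − 196) = 1414.5 kJ/s
Energy balance on cold side (adiabatic exchanger): Q = ṁ_c·Cp_c·(T_c,out − T_c,in)
T_c,out = -43.6 + 1414.5/(16.5 × 2.30) = -6.3273 °C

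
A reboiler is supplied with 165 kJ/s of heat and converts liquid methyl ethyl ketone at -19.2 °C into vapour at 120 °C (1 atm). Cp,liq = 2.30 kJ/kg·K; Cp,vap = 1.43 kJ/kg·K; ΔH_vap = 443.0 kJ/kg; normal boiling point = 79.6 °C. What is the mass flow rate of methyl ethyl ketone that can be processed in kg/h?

ṁ = 816 kg/h

Δh = 2.30×(79.6−-19.2) + 443.0 + 1.43×(120−79.6) = 728.01 kJ/kg
Q = 165 kJ/s = 165 kJ/s = 594000 kJ/h
ṁ = Q/Δh = 594000 / 728.01 = 815.92 kg/h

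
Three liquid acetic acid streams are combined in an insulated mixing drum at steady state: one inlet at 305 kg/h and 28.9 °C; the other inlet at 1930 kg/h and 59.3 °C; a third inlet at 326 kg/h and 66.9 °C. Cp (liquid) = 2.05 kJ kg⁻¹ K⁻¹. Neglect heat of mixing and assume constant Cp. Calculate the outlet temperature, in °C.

Energy balance with Q = 0: Σ ṁᵢCp,ᵢ(T_out − Tᵢ) = 0
T_out = Σ ṁᵢCp,ᵢTᵢ / Σ ṁᵢCp,ᵢ
      = 297400 / 5250 = 56.647 °C

T_out = 56.6 °C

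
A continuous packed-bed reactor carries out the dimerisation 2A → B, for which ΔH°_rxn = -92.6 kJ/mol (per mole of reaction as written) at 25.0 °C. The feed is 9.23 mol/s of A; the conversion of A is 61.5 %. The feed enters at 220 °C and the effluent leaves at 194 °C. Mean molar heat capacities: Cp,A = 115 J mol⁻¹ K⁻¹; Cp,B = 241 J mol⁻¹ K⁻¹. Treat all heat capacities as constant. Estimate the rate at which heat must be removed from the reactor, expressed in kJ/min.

Extent of reaction ξ = 0.615 × 9.23 / 2 = 2.8382 mol/s
Reaction term: ξ·ΔH°_rxn = 2.8382 × -92.6 = -262.82 kJ/s
Sensible, feed 220→25 °C: -206.98 kJ/s
Outlet flows (mol/s): A 3.5536, B 2.8382
Sensible, products 25→194 °C: 184.66 kJ/s
Q = ΔH = -285.14 kJ/s = -285.14 kW
Heat removed = 17108 kJ/min

Q_out = 17100 kJ/min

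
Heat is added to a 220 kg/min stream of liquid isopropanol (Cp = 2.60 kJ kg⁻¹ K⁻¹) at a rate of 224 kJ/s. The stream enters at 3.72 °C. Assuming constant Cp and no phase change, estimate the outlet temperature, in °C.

T_out = 27.2 °C

Q = 224 kJ/s = 13440 kJ/min
ΔT = Q/(ṁ·Cp) = 13440/(220×2.60) = 23.497 K
T_out = 3.72 + 23.497 = 27.217 °C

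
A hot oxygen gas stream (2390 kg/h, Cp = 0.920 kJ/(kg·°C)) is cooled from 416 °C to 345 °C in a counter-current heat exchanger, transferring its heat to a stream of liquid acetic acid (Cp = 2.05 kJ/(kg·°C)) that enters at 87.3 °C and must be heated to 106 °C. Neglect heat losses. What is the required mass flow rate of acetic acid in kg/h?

Heat released by hot stream: Q = 2390 × 0.920 × (416 − 345) = 156110 kJ/h
Energy balance on cold side (adiabatic exchanger): Q = ṁ_c·Cp_c·(T_c,out − T_c,in)
ṁ_c = 156110 / [2.05 × (106 − 87.3)] = 4072.4 kg/h

ṁ_c = 4070 kg/h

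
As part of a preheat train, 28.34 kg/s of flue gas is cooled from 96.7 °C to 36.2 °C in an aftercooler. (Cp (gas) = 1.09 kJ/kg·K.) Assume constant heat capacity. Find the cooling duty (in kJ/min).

Q = ṁ·Cp·ΔT = 28.34 × 1.09 × (36.2 − 96.7) = -1868.9 kJ/s
Cooling duty = 112130 kJ/min

Q_c = 112000 kJ/min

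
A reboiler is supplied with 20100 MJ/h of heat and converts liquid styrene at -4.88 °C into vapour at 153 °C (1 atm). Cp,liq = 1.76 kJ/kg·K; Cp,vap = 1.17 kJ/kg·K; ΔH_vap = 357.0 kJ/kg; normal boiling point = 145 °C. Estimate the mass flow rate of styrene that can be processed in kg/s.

Δh = 1.76×(145−-4.88) + 357.0 + 1.17×(153−145) = 630.15 kJ/kg
Q = 20100 MJ/h = 5583.3 kJ/s = 5583.3 kJ/s
ṁ = Q/Δh = 5583.3 / 630.15 = 8.8603 kg/s

ṁ = 8.86 kg/s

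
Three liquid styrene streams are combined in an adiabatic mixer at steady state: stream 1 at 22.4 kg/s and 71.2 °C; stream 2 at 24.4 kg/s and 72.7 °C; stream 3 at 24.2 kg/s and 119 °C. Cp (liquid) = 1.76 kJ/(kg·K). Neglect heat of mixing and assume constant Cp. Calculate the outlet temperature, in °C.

Adiabatic, steady state ⇒ Σ ṁᵢCp,ᵢ(T_out − Tᵢ) = 0
T_out = Σ ṁᵢCp,ᵢTᵢ / Σ ṁᵢCp,ᵢ
      = 10997 / 124.96 = 88.008 °C

T_out = 88.0 °C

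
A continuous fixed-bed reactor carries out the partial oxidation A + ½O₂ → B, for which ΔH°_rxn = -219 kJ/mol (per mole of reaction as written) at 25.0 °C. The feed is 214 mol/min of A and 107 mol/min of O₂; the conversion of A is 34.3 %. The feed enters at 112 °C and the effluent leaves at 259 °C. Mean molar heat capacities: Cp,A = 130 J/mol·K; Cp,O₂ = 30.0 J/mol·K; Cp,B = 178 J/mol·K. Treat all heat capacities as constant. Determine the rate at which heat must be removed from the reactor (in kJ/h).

Q_out = 657000 kJ/h

Extent of reaction ξ = 0.343 × 214 = 73.402 mol/min
Reaction term: ξ·ΔH°_rxn = 73.402 × -219 = -16075 kJ/min
Sensible, feed 112→25 °C: -2699.6 kJ/min
Outlet flows (mol/min): A 140.6, O₂ 70.299, B 73.402
Sensible, products 25→259 °C: 7827.8 kJ/min
Q = ΔH = -10947 kJ/min = -182.45 kW
Heat removed = 656810 kJ/h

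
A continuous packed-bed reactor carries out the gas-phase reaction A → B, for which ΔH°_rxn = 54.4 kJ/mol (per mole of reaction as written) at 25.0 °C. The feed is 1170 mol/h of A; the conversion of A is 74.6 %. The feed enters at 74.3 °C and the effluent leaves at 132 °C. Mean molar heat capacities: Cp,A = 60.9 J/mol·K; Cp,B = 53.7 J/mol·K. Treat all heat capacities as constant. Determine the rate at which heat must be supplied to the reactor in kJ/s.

Q_in = 14.1 kJ/s

Extent of reaction ξ = 0.746 × 1170 = 872.82 mol/h
Reaction term: ξ·ΔH°_rxn = 872.82 × 54.4 = 47481 kJ/h
Sensible, feed 74.3→25 °C: -3512.8 kJ/h
Outlet flows (mol/h): A 297.18, B 872.82
Sensible, products 25→132 °C: 6951.7 kJ/h
Q = ΔH = 50920 kJ/h = 14.145 kW
Heat supplied = 14.145 kJ/s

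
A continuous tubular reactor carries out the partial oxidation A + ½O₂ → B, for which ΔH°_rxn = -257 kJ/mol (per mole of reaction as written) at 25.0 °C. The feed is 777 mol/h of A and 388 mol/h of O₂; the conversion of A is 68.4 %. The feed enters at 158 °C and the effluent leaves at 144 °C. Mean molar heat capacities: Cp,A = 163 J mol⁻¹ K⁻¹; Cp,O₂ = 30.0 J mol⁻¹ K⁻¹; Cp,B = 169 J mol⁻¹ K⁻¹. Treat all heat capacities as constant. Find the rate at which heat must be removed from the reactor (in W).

Q_out = 38600 W

Extent of reaction ξ = 0.684 × 777 = 531.47 mol/h
Reaction term: ξ·ΔH°_rxn = 531.47 × -257 = -136590 kJ/h
Sensible, feed 158→25 °C: -18393 kJ/h
Outlet flows (mol/h): A 245.53, O₂ 122.27, B 531.47
Sensible, products 25→144 °C: 15887 kJ/h
Q = ΔH = -139090 kJ/h = -38.637 kW
Heat removed = 38637 W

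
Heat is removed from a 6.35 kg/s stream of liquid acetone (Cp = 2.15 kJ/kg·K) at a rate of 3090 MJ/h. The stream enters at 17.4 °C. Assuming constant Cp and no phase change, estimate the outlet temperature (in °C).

Q = 3090 MJ/h = 858.33 kJ/s
ΔT = Q/(ṁ·Cp) = 858.33/(6.35×2.15) = 62.87 K
T_out = 17.4 − 62.87 = -45.47 °C

T_out = -45.5 °C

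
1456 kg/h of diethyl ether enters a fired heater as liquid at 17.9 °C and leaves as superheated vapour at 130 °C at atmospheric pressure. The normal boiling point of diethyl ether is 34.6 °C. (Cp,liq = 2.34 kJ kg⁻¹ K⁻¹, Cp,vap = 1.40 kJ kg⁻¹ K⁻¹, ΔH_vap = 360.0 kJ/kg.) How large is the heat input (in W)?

liquid 17.9→34.6 °C: 39.078 kJ/kg
vaporisation at 34.6 °C: 360 kJ/kg
vapour 34.6→130 °C: 133.56 kJ/kg
Δh = 39.078 + 360 + 133.56 = 532.64 kJ/kg
Q = ṁ·Δh = 1456 kg/h × 532.64 kJ/kg = 775520 kJ/h
|Q| = 215.42 kW = 215420 W

Q = 215000 W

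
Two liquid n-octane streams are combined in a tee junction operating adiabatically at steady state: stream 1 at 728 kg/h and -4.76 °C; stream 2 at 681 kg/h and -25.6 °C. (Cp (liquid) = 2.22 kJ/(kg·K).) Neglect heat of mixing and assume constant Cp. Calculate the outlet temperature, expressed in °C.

T_out = -14.8 °C

No heat crosses the boundary, so H_out = H_in.
T_out = Σ ṁᵢCp,ᵢTᵢ / Σ ṁᵢCp,ᵢ
      = -46396 / 3128 = -14.832 °C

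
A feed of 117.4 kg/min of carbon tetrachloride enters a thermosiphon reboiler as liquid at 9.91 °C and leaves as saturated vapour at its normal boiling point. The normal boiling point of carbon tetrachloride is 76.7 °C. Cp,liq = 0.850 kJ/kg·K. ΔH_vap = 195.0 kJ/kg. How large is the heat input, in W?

Q = 493000 W

liquid 9.91→76.7 °C: 56.772 kJ/kg
vaporisation at 76.7 °C: 195 kJ/kg
Δh = 56.772 + 195 = 251.77 kJ/kg
Q = ṁ·Δh = 117.4 kg/min × 251.77 kJ/kg = 29558 kJ/min
|Q| = 492.63 kW = 492630 W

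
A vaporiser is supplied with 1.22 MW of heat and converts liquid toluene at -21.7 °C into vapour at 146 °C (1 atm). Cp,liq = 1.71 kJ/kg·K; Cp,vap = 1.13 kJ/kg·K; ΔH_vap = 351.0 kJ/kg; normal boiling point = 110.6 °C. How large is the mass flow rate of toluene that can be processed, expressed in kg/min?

Δh = 1.71×(110.6−-21.7) + 351.0 + 1.13×(146−110.6) = 617.23 kJ/kg
Q = 1.22 MW = 1220 kJ/s = 73200 kJ/min
ṁ = Q/Δh = 73200 / 617.23 = 118.59 kg/min

ṁ = 119 kg/min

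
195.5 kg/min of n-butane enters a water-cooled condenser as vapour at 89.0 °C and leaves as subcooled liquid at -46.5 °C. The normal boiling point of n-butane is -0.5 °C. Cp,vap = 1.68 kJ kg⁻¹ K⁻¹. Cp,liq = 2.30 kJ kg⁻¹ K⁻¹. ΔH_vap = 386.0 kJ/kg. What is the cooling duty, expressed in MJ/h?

vapour 89.0→-0.5 °C: -150.36 kJ/kg
condensation at -0.5 °C: -386 kJ/kg
liquid -0.5→-46.5 °C: -105.8 kJ/kg
Δh = -150.36 + -386 + -105.8 = -642.16 kJ/kg
Q = ṁ·Δh = 195.5 kg/min × -642.16 kJ/kg = -125540 kJ/min
|Q| = 2092.4 kW = 7532.5 MJ/h

Q_c = 7530 MJ/h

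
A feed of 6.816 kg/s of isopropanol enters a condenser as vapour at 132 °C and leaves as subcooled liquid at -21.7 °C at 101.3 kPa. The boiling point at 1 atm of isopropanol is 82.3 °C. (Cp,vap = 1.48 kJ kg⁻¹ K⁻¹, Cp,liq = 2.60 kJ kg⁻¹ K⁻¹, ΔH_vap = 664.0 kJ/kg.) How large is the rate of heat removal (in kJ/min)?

Q_c = 412000 kJ/min

vapour 132→82.3 °C: -73.556 kJ/kg
condensation at 82.3 °C: -664 kJ/kg
liquid 82.3→-21.7 °C: -270.4 kJ/kg
Δh = -73.556 + -664 + -270.4 = -1008 kJ/kg
Q = ṁ·Δh = 6.816 kg/s × -1008 kJ/kg = -6870.2 kJ/s
|Q| = 6870.2 kW = 412210 kJ/min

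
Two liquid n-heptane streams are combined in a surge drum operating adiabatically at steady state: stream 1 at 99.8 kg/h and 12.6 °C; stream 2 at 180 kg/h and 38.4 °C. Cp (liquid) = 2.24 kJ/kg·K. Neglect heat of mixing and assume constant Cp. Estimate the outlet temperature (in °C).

No heat crosses the boundary, so H_out = H_in.
T_out = Σ ṁᵢCp,ᵢTᵢ / Σ ṁᵢCp,ᵢ
      = 18300 / 626.75 = 29.198 °C

T_out = 29.2 °C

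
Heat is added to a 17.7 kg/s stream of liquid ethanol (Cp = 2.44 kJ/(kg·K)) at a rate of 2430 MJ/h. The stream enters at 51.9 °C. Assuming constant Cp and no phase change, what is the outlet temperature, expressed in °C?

T_out = 67.5 °C

Q = 2430 MJ/h = 675 kJ/s
ΔT = Q/(ṁ·Cp) = 675/(17.7×2.44) = 15.629 K
T_out = 51.9 + 15.629 = 67.529 °C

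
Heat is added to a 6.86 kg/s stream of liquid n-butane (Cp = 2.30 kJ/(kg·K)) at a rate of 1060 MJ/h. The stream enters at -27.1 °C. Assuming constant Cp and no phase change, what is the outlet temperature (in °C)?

T_out = -8.44 °C

Q = 1060 MJ/h = 294.44 kJ/s
ΔT = Q/(ṁ·Cp) = 294.44/(6.86×2.30) = 18.662 K
T_out = -27.1 + 18.662 = -8.4383 °C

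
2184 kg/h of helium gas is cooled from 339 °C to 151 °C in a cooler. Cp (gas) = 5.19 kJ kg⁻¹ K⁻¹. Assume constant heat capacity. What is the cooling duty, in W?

Q = ṁ·Cp·ΔT = 2184 × 5.19 × (151 − 339) = -2.131e+06 kJ/h
Converting: 2.131e+06 / 3600 s = 591.94 kW
Cooling duty = 591940 W

Q_c = 592000 W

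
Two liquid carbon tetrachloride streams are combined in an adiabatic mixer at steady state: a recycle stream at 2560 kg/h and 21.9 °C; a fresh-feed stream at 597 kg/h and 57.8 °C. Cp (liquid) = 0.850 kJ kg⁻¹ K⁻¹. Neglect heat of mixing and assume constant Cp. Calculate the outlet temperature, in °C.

T_out = 28.7 °C

Adiabatic, steady state ⇒ Σ ṁᵢCp,ᵢ(T_out − Tᵢ) = 0
T_out = Σ ṁᵢCp,ᵢTᵢ / Σ ṁᵢCp,ᵢ
      = 76985 / 2683.4 = 28.689 °C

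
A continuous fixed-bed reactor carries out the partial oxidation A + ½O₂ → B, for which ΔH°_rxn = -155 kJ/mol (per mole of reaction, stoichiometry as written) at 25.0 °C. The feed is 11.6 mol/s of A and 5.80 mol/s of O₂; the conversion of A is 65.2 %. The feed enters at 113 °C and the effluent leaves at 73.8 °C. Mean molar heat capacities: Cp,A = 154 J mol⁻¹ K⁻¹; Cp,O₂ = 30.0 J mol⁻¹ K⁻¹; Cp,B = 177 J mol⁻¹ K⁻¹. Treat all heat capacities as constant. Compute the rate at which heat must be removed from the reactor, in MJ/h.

Extent of reaction ξ = 0.652 × 11.6 = 7.5632 mol/s
Reaction term: ξ·ΔH°_rxn = 7.5632 × -155 = -1172.3 kJ/s
Sensible, feed 113→25 °C: -172.52 kJ/s
Outlet flows (mol/s): A 4.0368, O₂ 2.0184, B 7.5632
Sensible, products 25→73.8 °C: 98.62 kJ/s
Q = ΔH = -1246.2 kJ/s = -1246.2 kW
Heat removed = 4486.3 MJ/h

Q_out = 4490 MJ/h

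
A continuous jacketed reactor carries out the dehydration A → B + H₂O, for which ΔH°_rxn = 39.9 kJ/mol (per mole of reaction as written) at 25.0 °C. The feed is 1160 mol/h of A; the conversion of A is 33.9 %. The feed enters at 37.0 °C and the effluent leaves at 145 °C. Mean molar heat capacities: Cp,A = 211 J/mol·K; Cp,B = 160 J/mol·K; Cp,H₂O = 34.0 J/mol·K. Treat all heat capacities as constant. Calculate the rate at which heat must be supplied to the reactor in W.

Extent of reaction ξ = 0.339 × 1160 = 393.24 mol/h
Reaction term: ξ·ΔH°_rxn = 393.24 × 39.9 = 15690 kJ/h
Sensible, feed 37.0→25 °C: -2937.1 kJ/h
Outlet flows (mol/h): A 766.76, B 393.24, H₂O 393.24
Sensible, products 25→145 °C: 28569 kJ/h
Q = ΔH = 41322 kJ/h = 11.478 kW
Heat supplied = 11478 W

Q_in = 11500 W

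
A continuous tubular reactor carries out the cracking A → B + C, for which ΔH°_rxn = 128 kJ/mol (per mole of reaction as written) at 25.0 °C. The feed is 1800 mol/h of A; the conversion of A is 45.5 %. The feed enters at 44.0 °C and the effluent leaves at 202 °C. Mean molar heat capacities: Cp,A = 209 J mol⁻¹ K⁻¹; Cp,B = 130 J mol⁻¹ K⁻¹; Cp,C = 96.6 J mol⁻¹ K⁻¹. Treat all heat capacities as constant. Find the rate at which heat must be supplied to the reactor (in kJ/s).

Q_in = 46.3 kJ/s

Extent of reaction ξ = 0.455 × 1800 = 819 mol/h
Reaction term: ξ·ΔH°_rxn = 819 × 128 = 104830 kJ/h
Sensible, feed 44.0→25 °C: -7147.8 kJ/h
Outlet flows (mol/h): A 981, B 819, C 819
Sensible, products 25→202 °C: 69139 kJ/h
Q = ΔH = 166820 kJ/h = 46.34 kW
Heat supplied = 46.34 kJ/s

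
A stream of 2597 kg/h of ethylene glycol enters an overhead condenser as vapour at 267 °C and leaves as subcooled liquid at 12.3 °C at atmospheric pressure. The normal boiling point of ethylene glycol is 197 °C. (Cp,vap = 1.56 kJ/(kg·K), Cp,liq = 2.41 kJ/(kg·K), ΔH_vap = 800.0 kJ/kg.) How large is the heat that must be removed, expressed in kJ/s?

vapour 267→197 °C: -109.2 kJ/kg
condensation at 197 °C: -800 kJ/kg
liquid 197→12.3 °C: -445.13 kJ/kg
Δh = -109.2 + -800 + -445.13 = -1354.3 kJ/kg
Q = ṁ·Δh = 2597 kg/h × -1354.3 kJ/kg = -3.5172e+06 kJ/h
|Q| = 977 kW

Q_c = 977 kJ/s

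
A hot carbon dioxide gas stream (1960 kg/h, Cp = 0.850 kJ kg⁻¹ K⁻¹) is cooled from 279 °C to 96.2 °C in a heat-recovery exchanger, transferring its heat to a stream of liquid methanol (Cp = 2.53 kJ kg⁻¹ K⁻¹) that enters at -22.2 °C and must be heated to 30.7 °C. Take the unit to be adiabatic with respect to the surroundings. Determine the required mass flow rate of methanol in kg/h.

Heat released by hot stream: Q = 1960 × 0.850 × (279 − 96.2) = 304540 kJ/h
Energy balance on cold side (adiabatic exchanger): Q = ṁ_c·Cp_c·(T_c,out − T_c,in)
ṁ_c = 304540 / [2.53 × (30.7 − -22.2)] = 2275.5 kg/h

ṁ_c = 2280 kg/h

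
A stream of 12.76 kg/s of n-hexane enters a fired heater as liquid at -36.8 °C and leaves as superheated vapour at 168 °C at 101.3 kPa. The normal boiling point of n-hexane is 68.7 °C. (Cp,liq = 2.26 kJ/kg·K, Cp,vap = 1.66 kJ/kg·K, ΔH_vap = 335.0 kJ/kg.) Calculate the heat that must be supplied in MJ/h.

Q = 33900 MJ/h

liquid -36.8→68.7 °C: 238.43 kJ/kg
vaporisation at 68.7 °C: 335 kJ/kg
vapour 68.7→168 °C: 164.84 kJ/kg
Δh = 238.43 + 335 + 164.84 = 738.27 kJ/kg
Q = ṁ·Δh = 12.76 kg/s × 738.27 kJ/kg = 9420.3 kJ/s
|Q| = 9420.3 kW = 33913 MJ/h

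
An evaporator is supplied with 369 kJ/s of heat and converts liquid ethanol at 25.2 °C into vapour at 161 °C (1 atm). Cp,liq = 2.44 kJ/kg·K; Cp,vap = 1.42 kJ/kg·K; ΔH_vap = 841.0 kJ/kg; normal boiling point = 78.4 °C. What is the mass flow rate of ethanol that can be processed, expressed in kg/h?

Δh = 2.44×(78.4−25.2) + 841.0 + 1.42×(161−78.4) = 1088.1 kJ/kg
Q = 369 kJ/s = 369 kJ/s = 1.3284e+06 kJ/h
ṁ = Q/Δh = 1.3284e+06 / 1088.1 = 1220.8 kg/h

ṁ = 1220 kg/h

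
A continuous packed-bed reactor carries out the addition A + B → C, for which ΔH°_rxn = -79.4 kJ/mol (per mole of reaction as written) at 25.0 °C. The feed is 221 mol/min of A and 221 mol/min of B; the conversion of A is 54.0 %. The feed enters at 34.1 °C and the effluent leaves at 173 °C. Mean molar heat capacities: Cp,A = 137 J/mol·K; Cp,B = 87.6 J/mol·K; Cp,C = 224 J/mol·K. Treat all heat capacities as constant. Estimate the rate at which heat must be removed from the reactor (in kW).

Q_out = 43.2 kW

Extent of reaction ξ = 0.540 × 221 = 119.34 mol/min
Reaction term: ξ·ΔH°_rxn = 119.34 × -79.4 = -9475.6 kJ/min
Sensible, feed 34.1→25 °C: -451.69 kJ/min
Outlet flows (mol/min): A 101.66, B 101.66, C 119.34
Sensible, products 25→173 °C: 7335.6 kJ/min
Q = ΔH = -2591.7 kJ/min = -43.194 kW
Heat removed = 43.194 kW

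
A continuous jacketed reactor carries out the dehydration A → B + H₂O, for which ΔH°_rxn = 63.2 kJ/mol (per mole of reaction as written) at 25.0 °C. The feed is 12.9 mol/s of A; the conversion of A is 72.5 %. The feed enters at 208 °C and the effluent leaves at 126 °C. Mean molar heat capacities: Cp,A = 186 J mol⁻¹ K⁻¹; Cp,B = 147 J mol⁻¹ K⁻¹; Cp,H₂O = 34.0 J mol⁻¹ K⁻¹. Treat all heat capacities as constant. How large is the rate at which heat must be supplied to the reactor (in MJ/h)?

Extent of reaction ξ = 0.725 × 12.9 = 9.3525 mol/s
Reaction term: ξ·ΔH°_rxn = 9.3525 × 63.2 = 591.08 kJ/s
Sensible, feed 208→25 °C: -439.09 kJ/s
Outlet flows (mol/s): A 3.5475, B 9.3525, H₂O 9.3525
Sensible, products 25→126 °C: 237.62 kJ/s
Q = ΔH = 389.6 kJ/s = 389.6 kW
Heat supplied = 1402.6 MJ/h

Q_in = 1400 MJ/h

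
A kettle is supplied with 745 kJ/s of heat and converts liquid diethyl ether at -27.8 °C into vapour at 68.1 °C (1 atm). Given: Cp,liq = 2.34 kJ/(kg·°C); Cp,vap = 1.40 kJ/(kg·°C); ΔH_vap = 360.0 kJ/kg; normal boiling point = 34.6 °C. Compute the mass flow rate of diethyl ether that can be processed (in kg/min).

ṁ = 80.8 kg/min

Δh = 2.34×(34.6−-27.8) + 360.0 + 1.40×(68.1−34.6) = 552.92 kJ/kg
Q = 745 kJ/s = 745 kJ/s = 44700 kJ/min
ṁ = Q/Δh = 44700 / 552.92 = 80.844 kg/min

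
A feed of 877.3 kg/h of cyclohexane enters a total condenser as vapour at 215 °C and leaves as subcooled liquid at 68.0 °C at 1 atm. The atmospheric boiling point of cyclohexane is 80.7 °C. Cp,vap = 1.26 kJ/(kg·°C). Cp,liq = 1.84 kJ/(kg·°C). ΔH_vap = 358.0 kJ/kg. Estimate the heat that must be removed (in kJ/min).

vapour 215→80.7 °C: -169.22 kJ/kg
condensation at 80.7 °C: -358 kJ/kg
liquid 80.7→68.0 °C: -23.368 kJ/kg
Δh = -169.22 + -358 + -23.368 = -550.59 kJ/kg
Q = ṁ·Δh = 877.3 kg/h × -550.59 kJ/kg = -483030 kJ/h
|Q| = 134.17 kW = 8050.5 kJ/min

Q_c = 8050 kJ/min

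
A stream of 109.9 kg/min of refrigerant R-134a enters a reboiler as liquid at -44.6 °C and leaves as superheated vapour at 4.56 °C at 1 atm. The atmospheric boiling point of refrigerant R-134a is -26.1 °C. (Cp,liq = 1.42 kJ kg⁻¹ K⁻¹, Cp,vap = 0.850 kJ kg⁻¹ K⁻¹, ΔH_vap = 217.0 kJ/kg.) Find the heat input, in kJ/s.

liquid -44.6→-26.1 °C: 26.27 kJ/kg
vaporisation at -26.1 °C: 217 kJ/kg
vapour -26.1→4.56 °C: 26.061 kJ/kg
Δh = 26.27 + 217 + 26.061 = 269.33 kJ/kg
Q = ṁ·Δh = 109.9 kg/min × 269.33 kJ/kg = 29599 kJ/min
|Q| = 493.32 kW

Q = 493 kJ/s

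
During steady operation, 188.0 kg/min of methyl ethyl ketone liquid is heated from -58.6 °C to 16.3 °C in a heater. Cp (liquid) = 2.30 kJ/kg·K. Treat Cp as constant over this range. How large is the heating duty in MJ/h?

Q = 1940 MJ/h

Q = ṁ·Cp·ΔT = 188.0 × 2.30 × (16.3 − -58.6) = 32387 kJ/min
Converting: 32387 / 60 s = 539.78 kW
Heating duty = 1943.2 MJ/h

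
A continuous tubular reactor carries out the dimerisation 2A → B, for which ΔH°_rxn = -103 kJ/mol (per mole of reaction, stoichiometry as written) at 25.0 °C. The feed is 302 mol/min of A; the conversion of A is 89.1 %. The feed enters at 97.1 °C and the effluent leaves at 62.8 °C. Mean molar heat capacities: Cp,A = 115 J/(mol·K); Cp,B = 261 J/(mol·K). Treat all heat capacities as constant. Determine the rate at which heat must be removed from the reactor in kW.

Extent of reaction ξ = 0.891 × 302 / 2 = 134.54 mol/min
Reaction term: ξ·ΔH°_rxn = 134.54 × -103 = -13858 kJ/min
Sensible, feed 97.1→25 °C: -2504 kJ/min
Outlet flows (mol/min): A 32.918, B 134.54
Sensible, products 25→62.8 °C: 1470.4 kJ/min
Q = ΔH = -14891 kJ/min = -248.19 kW
Heat removed = 248.19 kW

Q_out = 248 kW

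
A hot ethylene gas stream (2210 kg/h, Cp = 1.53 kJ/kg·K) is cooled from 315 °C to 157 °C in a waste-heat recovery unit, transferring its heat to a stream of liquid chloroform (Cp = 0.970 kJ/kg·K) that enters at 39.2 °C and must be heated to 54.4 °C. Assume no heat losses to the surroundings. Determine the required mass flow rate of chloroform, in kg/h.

Heat released by hot stream: Q = 2210 × 1.53 × (315 − 157) = 534250 kJ/h
Energy balance on cold side (adiabatic exchanger): Q = ṁ_c·Cp_c·(T_c,out − T_c,in)
ṁ_c = 534250 / [0.970 × (54.4 − 39.2)] = 36235 kg/h

ṁ_c = 36200 kg/h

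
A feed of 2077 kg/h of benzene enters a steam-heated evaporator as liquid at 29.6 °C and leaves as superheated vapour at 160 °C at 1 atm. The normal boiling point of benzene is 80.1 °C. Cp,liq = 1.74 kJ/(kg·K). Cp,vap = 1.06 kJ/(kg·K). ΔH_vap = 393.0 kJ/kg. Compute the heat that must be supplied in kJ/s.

Q = 326 kJ/s

liquid 29.6→80.1 °C: 87.87 kJ/kg
vaporisation at 80.1 °C: 393 kJ/kg
vapour 80.1→160 °C: 84.694 kJ/kg
Δh = 87.87 + 393 + 84.694 = 565.56 kJ/kg
Q = ṁ·Δh = 2077 kg/h × 565.56 kJ/kg = 1.1747e+06 kJ/h
|Q| = 326.3 kW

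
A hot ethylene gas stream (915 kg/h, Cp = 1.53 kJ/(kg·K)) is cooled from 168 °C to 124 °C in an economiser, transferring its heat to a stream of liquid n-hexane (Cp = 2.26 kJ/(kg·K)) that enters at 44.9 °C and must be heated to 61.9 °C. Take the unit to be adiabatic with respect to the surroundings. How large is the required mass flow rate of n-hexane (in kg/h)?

Heat released by hot stream: Q = 915 × 1.53 × (168 − 124) = 61598 kJ/h
Energy balance on cold side (adiabatic exchanger): Q = ṁ_c·Cp_c·(T_c,out − T_c,in)
ṁ_c = 61598 / [2.26 × (61.9 − 44.9)] = 1603.3 kg/h

ṁ_c = 1600 kg/h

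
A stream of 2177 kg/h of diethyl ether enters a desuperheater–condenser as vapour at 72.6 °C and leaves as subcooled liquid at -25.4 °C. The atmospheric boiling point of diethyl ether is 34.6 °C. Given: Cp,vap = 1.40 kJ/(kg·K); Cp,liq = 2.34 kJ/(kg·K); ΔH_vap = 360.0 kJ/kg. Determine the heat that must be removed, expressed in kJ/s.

Q_c = 335 kJ/s

vapour 72.6→34.6 °C: -53.2 kJ/kg
condensation at 34.6 °C: -360 kJ/kg
liquid 34.6→-25.4 °C: -140.4 kJ/kg
Δh = -53.2 + -360 + -140.4 = -553.6 kJ/kg
Q = ṁ·Δh = 2177 kg/h × -553.6 kJ/kg = -1.2052e+06 kJ/h
|Q| = 334.77 kW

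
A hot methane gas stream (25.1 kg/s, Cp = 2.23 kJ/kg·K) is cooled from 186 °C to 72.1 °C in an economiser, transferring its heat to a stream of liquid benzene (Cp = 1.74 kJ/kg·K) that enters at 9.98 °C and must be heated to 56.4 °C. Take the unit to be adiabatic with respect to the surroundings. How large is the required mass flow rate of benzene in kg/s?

ṁ_c = 78.9 kg/s

Heat released by hot stream: Q = 25.1 × 2.23 × (186 − 72.1) = 6375.3 kJ/s
Energy balance on cold side (adiabatic exchanger): Q = ṁ_c·Cp_c·(T_c,out − T_c,in)
ṁ_c = 6375.3 / [1.74 × (56.4 − 9.98)] = 78.931 kg/s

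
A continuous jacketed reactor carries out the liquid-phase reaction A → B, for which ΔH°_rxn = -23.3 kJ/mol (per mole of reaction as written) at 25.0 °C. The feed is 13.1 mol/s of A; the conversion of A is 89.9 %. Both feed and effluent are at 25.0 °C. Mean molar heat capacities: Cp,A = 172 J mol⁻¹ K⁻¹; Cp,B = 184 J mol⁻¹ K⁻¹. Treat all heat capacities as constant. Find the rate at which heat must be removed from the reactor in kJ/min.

Extent of reaction ξ = 0.899 × 13.1 = 11.777 mol/s
Reaction term: ξ·ΔH°_rxn = 11.777 × -23.3 = -274.4 kJ/s
Q = ΔH = -274.4 kJ/s = -274.4 kW
Heat removed = 16464 kJ/min

Q_out = 16500 kJ/min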